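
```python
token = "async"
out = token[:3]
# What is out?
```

token has length 5. The slice token[:3] selects indices [0, 1, 2] (0->'a', 1->'s', 2->'y'), giving 'asy'.

'asy'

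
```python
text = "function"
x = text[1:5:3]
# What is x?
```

text has length 8. The slice text[1:5:3] selects indices [1, 4] (1->'u', 4->'t'), giving 'ut'.

'ut'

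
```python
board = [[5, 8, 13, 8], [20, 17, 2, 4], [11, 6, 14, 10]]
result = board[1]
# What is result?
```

board has 3 rows. Row 1 is [20, 17, 2, 4].

[20, 17, 2, 4]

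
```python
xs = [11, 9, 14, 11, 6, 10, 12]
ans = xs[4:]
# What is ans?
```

xs has length 7. The slice xs[4:] selects indices [4, 5, 6] (4->6, 5->10, 6->12), giving [6, 10, 12].

[6, 10, 12]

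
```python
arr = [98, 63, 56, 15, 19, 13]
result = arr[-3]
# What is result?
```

arr has length 6. Negative index -3 maps to positive index 6 + (-3) = 3. arr[3] = 15.

15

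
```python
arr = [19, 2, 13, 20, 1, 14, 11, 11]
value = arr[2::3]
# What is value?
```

arr has length 8. The slice arr[2::3] selects indices [2, 5] (2->13, 5->14), giving [13, 14].

[13, 14]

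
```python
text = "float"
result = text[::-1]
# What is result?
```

text has length 5. The slice text[::-1] selects indices [4, 3, 2, 1, 0] (4->'t', 3->'a', 2->'o', 1->'l', 0->'f'), giving 'taolf'.

'taolf'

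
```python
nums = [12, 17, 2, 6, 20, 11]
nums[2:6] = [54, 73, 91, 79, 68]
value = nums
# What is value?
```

nums starts as [12, 17, 2, 6, 20, 11] (length 6). The slice nums[2:6] covers indices [2, 3, 4, 5] with values [2, 6, 20, 11]. Replacing that slice with [54, 73, 91, 79, 68] (different length) produces [12, 17, 54, 73, 91, 79, 68].

[12, 17, 54, 73, 91, 79, 68]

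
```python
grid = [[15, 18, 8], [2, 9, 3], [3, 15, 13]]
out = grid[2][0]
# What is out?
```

grid[2] = [3, 15, 13]. Taking column 0 of that row yields 3.

3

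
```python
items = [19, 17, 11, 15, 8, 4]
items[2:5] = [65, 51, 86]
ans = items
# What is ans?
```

items starts as [19, 17, 11, 15, 8, 4] (length 6). The slice items[2:5] covers indices [2, 3, 4] with values [11, 15, 8]. Replacing that slice with [65, 51, 86] (same length) produces [19, 17, 65, 51, 86, 4].

[19, 17, 65, 51, 86, 4]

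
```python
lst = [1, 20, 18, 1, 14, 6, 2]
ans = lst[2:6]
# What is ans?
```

lst has length 7. The slice lst[2:6] selects indices [2, 3, 4, 5] (2->18, 3->1, 4->14, 5->6), giving [18, 1, 14, 6].

[18, 1, 14, 6]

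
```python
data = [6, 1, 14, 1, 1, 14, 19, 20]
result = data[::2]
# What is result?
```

data has length 8. The slice data[::2] selects indices [0, 2, 4, 6] (0->6, 2->14, 4->1, 6->19), giving [6, 14, 1, 19].

[6, 14, 1, 19]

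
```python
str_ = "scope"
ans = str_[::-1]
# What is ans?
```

str_ has length 5. The slice str_[::-1] selects indices [4, 3, 2, 1, 0] (4->'e', 3->'p', 2->'o', 1->'c', 0->'s'), giving 'epocs'.

'epocs'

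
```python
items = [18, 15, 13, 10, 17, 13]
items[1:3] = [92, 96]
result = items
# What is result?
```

items starts as [18, 15, 13, 10, 17, 13] (length 6). The slice items[1:3] covers indices [1, 2] with values [15, 13]. Replacing that slice with [92, 96] (same length) produces [18, 92, 96, 10, 17, 13].

[18, 92, 96, 10, 17, 13]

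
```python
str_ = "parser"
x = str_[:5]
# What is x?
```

str_ has length 6. The slice str_[:5] selects indices [0, 1, 2, 3, 4] (0->'p', 1->'a', 2->'r', 3->'s', 4->'e'), giving 'parse'.

'parse'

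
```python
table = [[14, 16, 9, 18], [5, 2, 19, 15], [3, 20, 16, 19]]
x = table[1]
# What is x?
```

table has 3 rows. Row 1 is [5, 2, 19, 15].

[5, 2, 19, 15]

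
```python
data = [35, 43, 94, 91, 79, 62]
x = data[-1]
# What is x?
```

data has length 6. Negative index -1 maps to positive index 6 + (-1) = 5. data[5] = 62.

62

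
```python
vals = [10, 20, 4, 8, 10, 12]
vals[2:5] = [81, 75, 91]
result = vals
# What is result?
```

vals starts as [10, 20, 4, 8, 10, 12] (length 6). The slice vals[2:5] covers indices [2, 3, 4] with values [4, 8, 10]. Replacing that slice with [81, 75, 91] (same length) produces [10, 20, 81, 75, 91, 12].

[10, 20, 81, 75, 91, 12]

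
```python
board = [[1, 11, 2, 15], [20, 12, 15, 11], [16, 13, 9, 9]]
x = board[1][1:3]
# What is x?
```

board[1] = [20, 12, 15, 11]. board[1] has length 4. The slice board[1][1:3] selects indices [1, 2] (1->12, 2->15), giving [12, 15].

[12, 15]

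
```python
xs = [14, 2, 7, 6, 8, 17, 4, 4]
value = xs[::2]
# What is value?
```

xs has length 8. The slice xs[::2] selects indices [0, 2, 4, 6] (0->14, 2->7, 4->8, 6->4), giving [14, 7, 8, 4].

[14, 7, 8, 4]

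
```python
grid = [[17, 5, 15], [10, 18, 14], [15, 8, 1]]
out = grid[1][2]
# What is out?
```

grid[1] = [10, 18, 14]. Taking column 2 of that row yields 14.

14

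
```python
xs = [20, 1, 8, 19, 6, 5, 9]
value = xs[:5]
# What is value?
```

xs has length 7. The slice xs[:5] selects indices [0, 1, 2, 3, 4] (0->20, 1->1, 2->8, 3->19, 4->6), giving [20, 1, 8, 19, 6].

[20, 1, 8, 19, 6]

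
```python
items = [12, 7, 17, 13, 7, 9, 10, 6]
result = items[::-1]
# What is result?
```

items has length 8. The slice items[::-1] selects indices [7, 6, 5, 4, 3, 2, 1, 0] (7->6, 6->10, 5->9, 4->7, 3->13, 2->17, 1->7, 0->12), giving [6, 10, 9, 7, 13, 17, 7, 12].

[6, 10, 9, 7, 13, 17, 7, 12]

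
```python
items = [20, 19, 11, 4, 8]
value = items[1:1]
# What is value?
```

items has length 5. The slice items[1:1] resolves to an empty index range, so the result is [].

[]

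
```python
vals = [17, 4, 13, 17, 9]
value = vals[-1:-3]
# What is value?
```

vals has length 5. The slice vals[-1:-3] resolves to an empty index range, so the result is [].

[]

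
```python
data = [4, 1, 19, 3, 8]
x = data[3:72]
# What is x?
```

data has length 5. The slice data[3:72] selects indices [3, 4] (3->3, 4->8), giving [3, 8].

[3, 8]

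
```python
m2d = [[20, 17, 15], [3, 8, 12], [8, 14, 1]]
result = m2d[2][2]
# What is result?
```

m2d[2] = [8, 14, 1]. Taking column 2 of that row yields 1.

1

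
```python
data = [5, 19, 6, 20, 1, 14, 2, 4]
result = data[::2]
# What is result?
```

data has length 8. The slice data[::2] selects indices [0, 2, 4, 6] (0->5, 2->6, 4->1, 6->2), giving [5, 6, 1, 2].

[5, 6, 1, 2]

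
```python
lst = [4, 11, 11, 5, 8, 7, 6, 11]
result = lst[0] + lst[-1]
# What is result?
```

lst has length 8. lst[0] = 4.
lst has length 8. Negative index -1 maps to positive index 8 + (-1) = 7. lst[7] = 11.
Sum: 4 + 11 = 15.

15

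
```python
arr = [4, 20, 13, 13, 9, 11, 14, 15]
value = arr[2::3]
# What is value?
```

arr has length 8. The slice arr[2::3] selects indices [2, 5] (2->13, 5->11), giving [13, 11].

[13, 11]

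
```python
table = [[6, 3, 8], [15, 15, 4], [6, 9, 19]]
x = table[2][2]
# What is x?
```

table[2] = [6, 9, 19]. Taking column 2 of that row yields 19.

19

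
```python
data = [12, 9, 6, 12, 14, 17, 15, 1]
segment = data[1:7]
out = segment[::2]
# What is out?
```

data has length 8. The slice data[1:7] selects indices [1, 2, 3, 4, 5, 6] (1->9, 2->6, 3->12, 4->14, 5->17, 6->15), giving [9, 6, 12, 14, 17, 15]. So segment = [9, 6, 12, 14, 17, 15]. segment has length 6. The slice segment[::2] selects indices [0, 2, 4] (0->9, 2->12, 4->17), giving [9, 12, 17].

[9, 12, 17]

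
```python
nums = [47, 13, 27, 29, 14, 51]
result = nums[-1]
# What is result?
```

nums has length 6. Negative index -1 maps to positive index 6 + (-1) = 5. nums[5] = 51.

51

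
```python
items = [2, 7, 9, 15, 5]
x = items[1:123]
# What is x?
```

items has length 5. The slice items[1:123] selects indices [1, 2, 3, 4] (1->7, 2->9, 3->15, 4->5), giving [7, 9, 15, 5].

[7, 9, 15, 5]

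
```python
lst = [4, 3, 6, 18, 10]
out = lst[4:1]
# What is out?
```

lst has length 5. The slice lst[4:1] resolves to an empty index range, so the result is [].

[]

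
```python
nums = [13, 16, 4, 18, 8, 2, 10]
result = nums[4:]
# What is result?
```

nums has length 7. The slice nums[4:] selects indices [4, 5, 6] (4->8, 5->2, 6->10), giving [8, 2, 10].

[8, 2, 10]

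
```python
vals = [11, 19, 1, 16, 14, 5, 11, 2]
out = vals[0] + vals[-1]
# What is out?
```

vals has length 8. vals[0] = 11.
vals has length 8. Negative index -1 maps to positive index 8 + (-1) = 7. vals[7] = 2.
Sum: 11 + 2 = 13.

13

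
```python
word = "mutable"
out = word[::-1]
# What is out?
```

word has length 7. The slice word[::-1] selects indices [6, 5, 4, 3, 2, 1, 0] (6->'e', 5->'l', 4->'b', 3->'a', 2->'t', 1->'u', 0->'m'), giving 'elbatum'.

'elbatum'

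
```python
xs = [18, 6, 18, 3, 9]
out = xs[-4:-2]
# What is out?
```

xs has length 5. The slice xs[-4:-2] selects indices [1, 2] (1->6, 2->18), giving [6, 18].

[6, 18]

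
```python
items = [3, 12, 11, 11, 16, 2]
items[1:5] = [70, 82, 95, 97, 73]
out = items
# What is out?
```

items starts as [3, 12, 11, 11, 16, 2] (length 6). The slice items[1:5] covers indices [1, 2, 3, 4] with values [12, 11, 11, 16]. Replacing that slice with [70, 82, 95, 97, 73] (different length) produces [3, 70, 82, 95, 97, 73, 2].

[3, 70, 82, 95, 97, 73, 2]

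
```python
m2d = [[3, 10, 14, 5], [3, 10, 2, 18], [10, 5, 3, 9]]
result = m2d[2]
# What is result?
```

m2d has 3 rows. Row 2 is [10, 5, 3, 9].

[10, 5, 3, 9]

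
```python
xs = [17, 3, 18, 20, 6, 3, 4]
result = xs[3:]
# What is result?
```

xs has length 7. The slice xs[3:] selects indices [3, 4, 5, 6] (3->20, 4->6, 5->3, 6->4), giving [20, 6, 3, 4].

[20, 6, 3, 4]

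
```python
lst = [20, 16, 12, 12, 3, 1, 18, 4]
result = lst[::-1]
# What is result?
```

lst has length 8. The slice lst[::-1] selects indices [7, 6, 5, 4, 3, 2, 1, 0] (7->4, 6->18, 5->1, 4->3, 3->12, 2->12, 1->16, 0->20), giving [4, 18, 1, 3, 12, 12, 16, 20].

[4, 18, 1, 3, 12, 12, 16, 20]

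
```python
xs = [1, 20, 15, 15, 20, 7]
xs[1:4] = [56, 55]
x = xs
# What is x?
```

xs starts as [1, 20, 15, 15, 20, 7] (length 6). The slice xs[1:4] covers indices [1, 2, 3] with values [20, 15, 15]. Replacing that slice with [56, 55] (different length) produces [1, 56, 55, 20, 7].

[1, 56, 55, 20, 7]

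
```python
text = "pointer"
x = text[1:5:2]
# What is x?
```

text has length 7. The slice text[1:5:2] selects indices [1, 3] (1->'o', 3->'n'), giving 'on'.

'on'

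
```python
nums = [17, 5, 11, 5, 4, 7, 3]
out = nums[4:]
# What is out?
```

nums has length 7. The slice nums[4:] selects indices [4, 5, 6] (4->4, 5->7, 6->3), giving [4, 7, 3].

[4, 7, 3]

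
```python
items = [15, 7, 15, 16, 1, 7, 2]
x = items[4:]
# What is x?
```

items has length 7. The slice items[4:] selects indices [4, 5, 6] (4->1, 5->7, 6->2), giving [1, 7, 2].

[1, 7, 2]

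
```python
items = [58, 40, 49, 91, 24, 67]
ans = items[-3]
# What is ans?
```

items has length 6. Negative index -3 maps to positive index 6 + (-3) = 3. items[3] = 91.

91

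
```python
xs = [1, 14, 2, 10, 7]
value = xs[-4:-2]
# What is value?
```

xs has length 5. The slice xs[-4:-2] selects indices [1, 2] (1->14, 2->2), giving [14, 2].

[14, 2]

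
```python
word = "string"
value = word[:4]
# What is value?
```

word has length 6. The slice word[:4] selects indices [0, 1, 2, 3] (0->'s', 1->'t', 2->'r', 3->'i'), giving 'stri'.

'stri'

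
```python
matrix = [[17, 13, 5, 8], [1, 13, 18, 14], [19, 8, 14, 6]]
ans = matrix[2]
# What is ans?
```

matrix has 3 rows. Row 2 is [19, 8, 14, 6].

[19, 8, 14, 6]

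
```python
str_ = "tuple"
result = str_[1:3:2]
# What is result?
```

str_ has length 5. The slice str_[1:3:2] selects indices [1] (1->'u'), giving 'u'.

'u'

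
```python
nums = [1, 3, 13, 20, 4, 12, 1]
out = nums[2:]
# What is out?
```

nums has length 7. The slice nums[2:] selects indices [2, 3, 4, 5, 6] (2->13, 3->20, 4->4, 5->12, 6->1), giving [13, 20, 4, 12, 1].

[13, 20, 4, 12, 1]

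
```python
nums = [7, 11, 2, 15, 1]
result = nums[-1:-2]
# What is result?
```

nums has length 5. The slice nums[-1:-2] resolves to an empty index range, so the result is [].

[]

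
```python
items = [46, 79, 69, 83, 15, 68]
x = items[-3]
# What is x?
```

items has length 6. Negative index -3 maps to positive index 6 + (-3) = 3. items[3] = 83.

83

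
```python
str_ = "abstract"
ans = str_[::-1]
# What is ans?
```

str_ has length 8. The slice str_[::-1] selects indices [7, 6, 5, 4, 3, 2, 1, 0] (7->'t', 6->'c', 5->'a', 4->'r', 3->'t', 2->'s', 1->'b', 0->'a'), giving 'tcartsba'.

'tcartsba'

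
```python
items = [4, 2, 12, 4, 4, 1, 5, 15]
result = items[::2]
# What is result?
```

items has length 8. The slice items[::2] selects indices [0, 2, 4, 6] (0->4, 2->12, 4->4, 6->5), giving [4, 12, 4, 5].

[4, 12, 4, 5]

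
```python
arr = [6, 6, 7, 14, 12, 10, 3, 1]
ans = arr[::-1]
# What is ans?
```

arr has length 8. The slice arr[::-1] selects indices [7, 6, 5, 4, 3, 2, 1, 0] (7->1, 6->3, 5->10, 4->12, 3->14, 2->7, 1->6, 0->6), giving [1, 3, 10, 12, 14, 7, 6, 6].

[1, 3, 10, 12, 14, 7, 6, 6]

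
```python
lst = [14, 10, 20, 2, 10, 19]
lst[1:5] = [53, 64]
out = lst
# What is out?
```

lst starts as [14, 10, 20, 2, 10, 19] (length 6). The slice lst[1:5] covers indices [1, 2, 3, 4] with values [10, 20, 2, 10]. Replacing that slice with [53, 64] (different length) produces [14, 53, 64, 19].

[14, 53, 64, 19]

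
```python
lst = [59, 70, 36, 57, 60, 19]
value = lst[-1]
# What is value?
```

lst has length 6. Negative index -1 maps to positive index 6 + (-1) = 5. lst[5] = 19.

19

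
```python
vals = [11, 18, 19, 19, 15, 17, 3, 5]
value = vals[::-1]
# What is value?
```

vals has length 8. The slice vals[::-1] selects indices [7, 6, 5, 4, 3, 2, 1, 0] (7->5, 6->3, 5->17, 4->15, 3->19, 2->19, 1->18, 0->11), giving [5, 3, 17, 15, 19, 19, 18, 11].

[5, 3, 17, 15, 19, 19, 18, 11]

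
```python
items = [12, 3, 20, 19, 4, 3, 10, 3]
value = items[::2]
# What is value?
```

items has length 8. The slice items[::2] selects indices [0, 2, 4, 6] (0->12, 2->20, 4->4, 6->10), giving [12, 20, 4, 10].

[12, 20, 4, 10]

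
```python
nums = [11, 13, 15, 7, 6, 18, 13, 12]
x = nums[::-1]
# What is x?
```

nums has length 8. The slice nums[::-1] selects indices [7, 6, 5, 4, 3, 2, 1, 0] (7->12, 6->13, 5->18, 4->6, 3->7, 2->15, 1->13, 0->11), giving [12, 13, 18, 6, 7, 15, 13, 11].

[12, 13, 18, 6, 7, 15, 13, 11]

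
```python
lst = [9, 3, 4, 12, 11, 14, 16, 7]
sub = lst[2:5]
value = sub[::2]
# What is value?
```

lst has length 8. The slice lst[2:5] selects indices [2, 3, 4] (2->4, 3->12, 4->11), giving [4, 12, 11]. So sub = [4, 12, 11]. sub has length 3. The slice sub[::2] selects indices [0, 2] (0->4, 2->11), giving [4, 11].

[4, 11]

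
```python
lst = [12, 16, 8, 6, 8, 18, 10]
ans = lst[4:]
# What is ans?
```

lst has length 7. The slice lst[4:] selects indices [4, 5, 6] (4->8, 5->18, 6->10), giving [8, 18, 10].

[8, 18, 10]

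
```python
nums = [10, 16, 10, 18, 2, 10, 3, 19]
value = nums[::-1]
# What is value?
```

nums has length 8. The slice nums[::-1] selects indices [7, 6, 5, 4, 3, 2, 1, 0] (7->19, 6->3, 5->10, 4->2, 3->18, 2->10, 1->16, 0->10), giving [19, 3, 10, 2, 18, 10, 16, 10].

[19, 3, 10, 2, 18, 10, 16, 10]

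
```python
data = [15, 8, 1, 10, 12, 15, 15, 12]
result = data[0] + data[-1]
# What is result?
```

data has length 8. data[0] = 15.
data has length 8. Negative index -1 maps to positive index 8 + (-1) = 7. data[7] = 12.
Sum: 15 + 12 = 27.

27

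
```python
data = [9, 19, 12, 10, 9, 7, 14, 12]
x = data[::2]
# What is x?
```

data has length 8. The slice data[::2] selects indices [0, 2, 4, 6] (0->9, 2->12, 4->9, 6->14), giving [9, 12, 9, 14].

[9, 12, 9, 14]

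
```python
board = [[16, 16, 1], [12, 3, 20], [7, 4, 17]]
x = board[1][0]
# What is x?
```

board[1] = [12, 3, 20]. Taking column 0 of that row yields 12.

12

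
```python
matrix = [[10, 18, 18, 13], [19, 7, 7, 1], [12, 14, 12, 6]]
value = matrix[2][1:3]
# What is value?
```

matrix[2] = [12, 14, 12, 6]. matrix[2] has length 4. The slice matrix[2][1:3] selects indices [1, 2] (1->14, 2->12), giving [14, 12].

[14, 12]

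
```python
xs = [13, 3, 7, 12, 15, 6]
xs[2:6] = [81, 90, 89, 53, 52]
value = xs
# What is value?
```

xs starts as [13, 3, 7, 12, 15, 6] (length 6). The slice xs[2:6] covers indices [2, 3, 4, 5] with values [7, 12, 15, 6]. Replacing that slice with [81, 90, 89, 53, 52] (different length) produces [13, 3, 81, 90, 89, 53, 52].

[13, 3, 81, 90, 89, 53, 52]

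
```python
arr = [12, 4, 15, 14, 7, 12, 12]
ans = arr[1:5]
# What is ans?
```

arr has length 7. The slice arr[1:5] selects indices [1, 2, 3, 4] (1->4, 2->15, 3->14, 4->7), giving [4, 15, 14, 7].

[4, 15, 14, 7]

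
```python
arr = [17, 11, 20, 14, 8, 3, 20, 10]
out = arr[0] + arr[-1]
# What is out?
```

arr has length 8. arr[0] = 17.
arr has length 8. Negative index -1 maps to positive index 8 + (-1) = 7. arr[7] = 10.
Sum: 17 + 10 = 27.

27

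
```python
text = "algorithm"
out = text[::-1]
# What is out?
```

text has length 9. The slice text[::-1] selects indices [8, 7, 6, 5, 4, 3, 2, 1, 0] (8->'m', 7->'h', 6->'t', 5->'i', 4->'r', 3->'o', 2->'g', 1->'l', 0->'a'), giving 'mhtirogla'.

'mhtirogla'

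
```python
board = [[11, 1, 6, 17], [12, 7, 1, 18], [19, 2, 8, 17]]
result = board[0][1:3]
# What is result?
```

board[0] = [11, 1, 6, 17]. board[0] has length 4. The slice board[0][1:3] selects indices [1, 2] (1->1, 2->6), giving [1, 6].

[1, 6]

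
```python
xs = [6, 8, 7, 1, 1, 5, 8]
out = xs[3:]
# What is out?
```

xs has length 7. The slice xs[3:] selects indices [3, 4, 5, 6] (3->1, 4->1, 5->5, 6->8), giving [1, 1, 5, 8].

[1, 1, 5, 8]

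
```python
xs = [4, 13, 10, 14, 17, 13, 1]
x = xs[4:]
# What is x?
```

xs has length 7. The slice xs[4:] selects indices [4, 5, 6] (4->17, 5->13, 6->1), giving [17, 13, 1].

[17, 13, 1]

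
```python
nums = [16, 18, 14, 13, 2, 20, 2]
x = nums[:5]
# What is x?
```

nums has length 7. The slice nums[:5] selects indices [0, 1, 2, 3, 4] (0->16, 1->18, 2->14, 3->13, 4->2), giving [16, 18, 14, 13, 2].

[16, 18, 14, 13, 2]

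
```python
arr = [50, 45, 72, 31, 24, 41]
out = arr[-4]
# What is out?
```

arr has length 6. Negative index -4 maps to positive index 6 + (-4) = 2. arr[2] = 72.

72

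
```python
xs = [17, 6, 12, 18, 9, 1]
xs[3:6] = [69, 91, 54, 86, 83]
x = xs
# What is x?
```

xs starts as [17, 6, 12, 18, 9, 1] (length 6). The slice xs[3:6] covers indices [3, 4, 5] with values [18, 9, 1]. Replacing that slice with [69, 91, 54, 86, 83] (different length) produces [17, 6, 12, 69, 91, 54, 86, 83].

[17, 6, 12, 69, 91, 54, 86, 83]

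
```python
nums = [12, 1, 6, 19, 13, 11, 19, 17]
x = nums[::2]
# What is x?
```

nums has length 8. The slice nums[::2] selects indices [0, 2, 4, 6] (0->12, 2->6, 4->13, 6->19), giving [12, 6, 13, 19].

[12, 6, 13, 19]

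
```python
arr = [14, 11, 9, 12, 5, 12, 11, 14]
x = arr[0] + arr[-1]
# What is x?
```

arr has length 8. arr[0] = 14.
arr has length 8. Negative index -1 maps to positive index 8 + (-1) = 7. arr[7] = 14.
Sum: 14 + 14 = 28.

28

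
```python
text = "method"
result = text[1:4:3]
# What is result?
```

text has length 6. The slice text[1:4:3] selects indices [1] (1->'e'), giving 'e'.

'e'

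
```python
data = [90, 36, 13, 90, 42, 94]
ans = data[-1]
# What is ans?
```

data has length 6. Negative index -1 maps to positive index 6 + (-1) = 5. data[5] = 94.

94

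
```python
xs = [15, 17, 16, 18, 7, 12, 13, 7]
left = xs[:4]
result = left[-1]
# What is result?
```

xs has length 8. The slice xs[:4] selects indices [0, 1, 2, 3] (0->15, 1->17, 2->16, 3->18), giving [15, 17, 16, 18]. So left = [15, 17, 16, 18]. Then left[-1] = 18.

18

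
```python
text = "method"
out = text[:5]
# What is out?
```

text has length 6. The slice text[:5] selects indices [0, 1, 2, 3, 4] (0->'m', 1->'e', 2->'t', 3->'h', 4->'o'), giving 'metho'.

'metho'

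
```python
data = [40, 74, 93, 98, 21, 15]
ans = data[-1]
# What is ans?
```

data has length 6. Negative index -1 maps to positive index 6 + (-1) = 5. data[5] = 15.

15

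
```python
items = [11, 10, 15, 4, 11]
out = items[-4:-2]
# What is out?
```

items has length 5. The slice items[-4:-2] selects indices [1, 2] (1->10, 2->15), giving [10, 15].

[10, 15]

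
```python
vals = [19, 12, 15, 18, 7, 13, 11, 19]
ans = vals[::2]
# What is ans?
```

vals has length 8. The slice vals[::2] selects indices [0, 2, 4, 6] (0->19, 2->15, 4->7, 6->11), giving [19, 15, 7, 11].

[19, 15, 7, 11]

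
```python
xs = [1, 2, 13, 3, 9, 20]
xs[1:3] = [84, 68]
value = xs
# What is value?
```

xs starts as [1, 2, 13, 3, 9, 20] (length 6). The slice xs[1:3] covers indices [1, 2] with values [2, 13]. Replacing that slice with [84, 68] (same length) produces [1, 84, 68, 3, 9, 20].

[1, 84, 68, 3, 9, 20]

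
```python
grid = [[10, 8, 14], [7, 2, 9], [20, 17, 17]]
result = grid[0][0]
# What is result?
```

grid[0] = [10, 8, 14]. Taking column 0 of that row yields 10.

10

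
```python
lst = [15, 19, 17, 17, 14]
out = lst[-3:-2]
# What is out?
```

lst has length 5. The slice lst[-3:-2] selects indices [2] (2->17), giving [17].

[17]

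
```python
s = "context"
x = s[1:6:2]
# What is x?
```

s has length 7. The slice s[1:6:2] selects indices [1, 3, 5] (1->'o', 3->'t', 5->'x'), giving 'otx'.

'otx'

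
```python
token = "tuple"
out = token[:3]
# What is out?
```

token has length 5. The slice token[:3] selects indices [0, 1, 2] (0->'t', 1->'u', 2->'p'), giving 'tup'.

'tup'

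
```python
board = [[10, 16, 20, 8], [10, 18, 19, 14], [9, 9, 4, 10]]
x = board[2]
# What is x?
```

board has 3 rows. Row 2 is [9, 9, 4, 10].

[9, 9, 4, 10]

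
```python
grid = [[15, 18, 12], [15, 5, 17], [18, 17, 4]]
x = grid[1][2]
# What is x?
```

grid[1] = [15, 5, 17]. Taking column 2 of that row yields 17.

17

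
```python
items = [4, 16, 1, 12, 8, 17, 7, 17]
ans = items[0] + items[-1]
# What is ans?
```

items has length 8. items[0] = 4.
items has length 8. Negative index -1 maps to positive index 8 + (-1) = 7. items[7] = 17.
Sum: 4 + 17 = 21.

21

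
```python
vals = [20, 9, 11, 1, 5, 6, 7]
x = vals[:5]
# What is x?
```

vals has length 7. The slice vals[:5] selects indices [0, 1, 2, 3, 4] (0->20, 1->9, 2->11, 3->1, 4->5), giving [20, 9, 11, 1, 5].

[20, 9, 11, 1, 5]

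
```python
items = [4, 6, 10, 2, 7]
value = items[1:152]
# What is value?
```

items has length 5. The slice items[1:152] selects indices [1, 2, 3, 4] (1->6, 2->10, 3->2, 4->7), giving [6, 10, 2, 7].

[6, 10, 2, 7]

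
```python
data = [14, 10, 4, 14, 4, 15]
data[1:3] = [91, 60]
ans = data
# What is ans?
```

data starts as [14, 10, 4, 14, 4, 15] (length 6). The slice data[1:3] covers indices [1, 2] with values [10, 4]. Replacing that slice with [91, 60] (same length) produces [14, 91, 60, 14, 4, 15].

[14, 91, 60, 14, 4, 15]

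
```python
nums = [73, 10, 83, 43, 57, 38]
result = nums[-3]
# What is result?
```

nums has length 6. Negative index -3 maps to positive index 6 + (-3) = 3. nums[3] = 43.

43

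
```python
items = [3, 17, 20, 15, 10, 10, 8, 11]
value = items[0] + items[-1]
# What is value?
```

items has length 8. items[0] = 3.
items has length 8. Negative index -1 maps to positive index 8 + (-1) = 7. items[7] = 11.
Sum: 3 + 11 = 14.

14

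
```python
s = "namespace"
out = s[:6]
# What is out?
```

s has length 9. The slice s[:6] selects indices [0, 1, 2, 3, 4, 5] (0->'n', 1->'a', 2->'m', 3->'e', 4->'s', 5->'p'), giving 'namesp'.

'namesp'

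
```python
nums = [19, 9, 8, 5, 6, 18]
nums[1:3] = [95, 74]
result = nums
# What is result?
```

nums starts as [19, 9, 8, 5, 6, 18] (length 6). The slice nums[1:3] covers indices [1, 2] with values [9, 8]. Replacing that slice with [95, 74] (same length) produces [19, 95, 74, 5, 6, 18].

[19, 95, 74, 5, 6, 18]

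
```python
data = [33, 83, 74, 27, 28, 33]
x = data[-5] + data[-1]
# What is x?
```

data has length 6. Negative index -5 maps to positive index 6 + (-5) = 1. data[1] = 83.
data has length 6. Negative index -1 maps to positive index 6 + (-1) = 5. data[5] = 33.
Sum: 83 + 33 = 116.

116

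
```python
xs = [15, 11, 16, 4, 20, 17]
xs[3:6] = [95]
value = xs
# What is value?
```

xs starts as [15, 11, 16, 4, 20, 17] (length 6). The slice xs[3:6] covers indices [3, 4, 5] with values [4, 20, 17]. Replacing that slice with [95] (different length) produces [15, 11, 16, 95].

[15, 11, 16, 95]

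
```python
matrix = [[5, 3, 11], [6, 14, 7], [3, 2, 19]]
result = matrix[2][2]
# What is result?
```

matrix[2] = [3, 2, 19]. Taking column 2 of that row yields 19.

19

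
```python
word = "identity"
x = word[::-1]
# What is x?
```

word has length 8. The slice word[::-1] selects indices [7, 6, 5, 4, 3, 2, 1, 0] (7->'y', 6->'t', 5->'i', 4->'t', 3->'n', 2->'e', 1->'d', 0->'i'), giving 'ytitnedi'.

'ytitnedi'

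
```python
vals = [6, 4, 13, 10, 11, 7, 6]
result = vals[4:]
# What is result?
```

vals has length 7. The slice vals[4:] selects indices [4, 5, 6] (4->11, 5->7, 6->6), giving [11, 7, 6].

[11, 7, 6]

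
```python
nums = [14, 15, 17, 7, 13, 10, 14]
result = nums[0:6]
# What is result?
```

nums has length 7. The slice nums[0:6] selects indices [0, 1, 2, 3, 4, 5] (0->14, 1->15, 2->17, 3->7, 4->13, 5->10), giving [14, 15, 17, 7, 13, 10].

[14, 15, 17, 7, 13, 10]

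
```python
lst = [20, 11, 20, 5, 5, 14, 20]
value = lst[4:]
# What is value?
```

lst has length 7. The slice lst[4:] selects indices [4, 5, 6] (4->5, 5->14, 6->20), giving [5, 14, 20].

[5, 14, 20]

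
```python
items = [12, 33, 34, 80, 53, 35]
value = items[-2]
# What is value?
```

items has length 6. Negative index -2 maps to positive index 6 + (-2) = 4. items[4] = 53.

53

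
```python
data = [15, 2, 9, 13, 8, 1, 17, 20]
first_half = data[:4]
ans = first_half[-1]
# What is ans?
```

data has length 8. The slice data[:4] selects indices [0, 1, 2, 3] (0->15, 1->2, 2->9, 3->13), giving [15, 2, 9, 13]. So first_half = [15, 2, 9, 13]. Then first_half[-1] = 13.

13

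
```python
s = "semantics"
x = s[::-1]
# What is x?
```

s has length 9. The slice s[::-1] selects indices [8, 7, 6, 5, 4, 3, 2, 1, 0] (8->'s', 7->'c', 6->'i', 5->'t', 4->'n', 3->'a', 2->'m', 1->'e', 0->'s'), giving 'scitnames'.

'scitnames'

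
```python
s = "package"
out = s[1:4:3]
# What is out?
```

s has length 7. The slice s[1:4:3] selects indices [1] (1->'a'), giving 'a'.

'a'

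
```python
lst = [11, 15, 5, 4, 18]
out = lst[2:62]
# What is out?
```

lst has length 5. The slice lst[2:62] selects indices [2, 3, 4] (2->5, 3->4, 4->18), giving [5, 4, 18].

[5, 4, 18]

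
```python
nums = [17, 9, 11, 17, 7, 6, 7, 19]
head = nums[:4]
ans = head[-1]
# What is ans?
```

nums has length 8. The slice nums[:4] selects indices [0, 1, 2, 3] (0->17, 1->9, 2->11, 3->17), giving [17, 9, 11, 17]. So head = [17, 9, 11, 17]. Then head[-1] = 17.

17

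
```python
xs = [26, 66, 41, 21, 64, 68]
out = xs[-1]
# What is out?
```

xs has length 6. Negative index -1 maps to positive index 6 + (-1) = 5. xs[5] = 68.

68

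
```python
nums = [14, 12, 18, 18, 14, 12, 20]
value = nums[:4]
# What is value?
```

nums has length 7. The slice nums[:4] selects indices [0, 1, 2, 3] (0->14, 1->12, 2->18, 3->18), giving [14, 12, 18, 18].

[14, 12, 18, 18]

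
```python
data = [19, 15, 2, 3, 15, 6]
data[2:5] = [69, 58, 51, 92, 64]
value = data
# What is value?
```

data starts as [19, 15, 2, 3, 15, 6] (length 6). The slice data[2:5] covers indices [2, 3, 4] with values [2, 3, 15]. Replacing that slice with [69, 58, 51, 92, 64] (different length) produces [19, 15, 69, 58, 51, 92, 64, 6].

[19, 15, 69, 58, 51, 92, 64, 6]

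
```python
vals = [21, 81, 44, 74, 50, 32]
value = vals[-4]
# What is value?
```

vals has length 6. Negative index -4 maps to positive index 6 + (-4) = 2. vals[2] = 44.

44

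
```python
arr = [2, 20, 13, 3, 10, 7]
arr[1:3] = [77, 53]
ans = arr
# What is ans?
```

arr starts as [2, 20, 13, 3, 10, 7] (length 6). The slice arr[1:3] covers indices [1, 2] with values [20, 13]. Replacing that slice with [77, 53] (same length) produces [2, 77, 53, 3, 10, 7].

[2, 77, 53, 3, 10, 7]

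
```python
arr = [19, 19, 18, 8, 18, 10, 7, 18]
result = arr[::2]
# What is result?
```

arr has length 8. The slice arr[::2] selects indices [0, 2, 4, 6] (0->19, 2->18, 4->18, 6->7), giving [19, 18, 18, 7].

[19, 18, 18, 7]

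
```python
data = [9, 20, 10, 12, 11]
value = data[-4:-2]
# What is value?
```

data has length 5. The slice data[-4:-2] selects indices [1, 2] (1->20, 2->10), giving [20, 10].

[20, 10]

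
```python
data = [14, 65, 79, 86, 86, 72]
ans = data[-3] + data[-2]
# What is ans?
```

data has length 6. Negative index -3 maps to positive index 6 + (-3) = 3. data[3] = 86.
data has length 6. Negative index -2 maps to positive index 6 + (-2) = 4. data[4] = 86.
Sum: 86 + 86 = 172.

172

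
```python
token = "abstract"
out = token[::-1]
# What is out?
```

token has length 8. The slice token[::-1] selects indices [7, 6, 5, 4, 3, 2, 1, 0] (7->'t', 6->'c', 5->'a', 4->'r', 3->'t', 2->'s', 1->'b', 0->'a'), giving 'tcartsba'.

'tcartsba'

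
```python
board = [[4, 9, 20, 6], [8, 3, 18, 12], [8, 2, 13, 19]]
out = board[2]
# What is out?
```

board has 3 rows. Row 2 is [8, 2, 13, 19].

[8, 2, 13, 19]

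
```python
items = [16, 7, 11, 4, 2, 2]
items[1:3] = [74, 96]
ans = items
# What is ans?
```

items starts as [16, 7, 11, 4, 2, 2] (length 6). The slice items[1:3] covers indices [1, 2] with values [7, 11]. Replacing that slice with [74, 96] (same length) produces [16, 74, 96, 4, 2, 2].

[16, 74, 96, 4, 2, 2]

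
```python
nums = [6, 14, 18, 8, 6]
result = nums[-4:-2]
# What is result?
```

nums has length 5. The slice nums[-4:-2] selects indices [1, 2] (1->14, 2->18), giving [14, 18].

[14, 18]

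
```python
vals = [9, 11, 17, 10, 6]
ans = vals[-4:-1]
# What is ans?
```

vals has length 5. The slice vals[-4:-1] selects indices [1, 2, 3] (1->11, 2->17, 3->10), giving [11, 17, 10].

[11, 17, 10]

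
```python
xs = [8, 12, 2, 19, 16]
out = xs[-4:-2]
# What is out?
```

xs has length 5. The slice xs[-4:-2] selects indices [1, 2] (1->12, 2->2), giving [12, 2].

[12, 2]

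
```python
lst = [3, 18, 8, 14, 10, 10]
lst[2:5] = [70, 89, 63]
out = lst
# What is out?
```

lst starts as [3, 18, 8, 14, 10, 10] (length 6). The slice lst[2:5] covers indices [2, 3, 4] with values [8, 14, 10]. Replacing that slice with [70, 89, 63] (same length) produces [3, 18, 70, 89, 63, 10].

[3, 18, 70, 89, 63, 10]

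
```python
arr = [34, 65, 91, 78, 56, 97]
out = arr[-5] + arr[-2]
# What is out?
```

arr has length 6. Negative index -5 maps to positive index 6 + (-5) = 1. arr[1] = 65.
arr has length 6. Negative index -2 maps to positive index 6 + (-2) = 4. arr[4] = 56.
Sum: 65 + 56 = 121.

121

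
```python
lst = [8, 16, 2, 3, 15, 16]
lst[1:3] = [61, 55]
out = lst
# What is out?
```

lst starts as [8, 16, 2, 3, 15, 16] (length 6). The slice lst[1:3] covers indices [1, 2] with values [16, 2]. Replacing that slice with [61, 55] (same length) produces [8, 61, 55, 3, 15, 16].

[8, 61, 55, 3, 15, 16]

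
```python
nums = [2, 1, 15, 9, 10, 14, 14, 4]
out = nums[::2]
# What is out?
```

nums has length 8. The slice nums[::2] selects indices [0, 2, 4, 6] (0->2, 2->15, 4->10, 6->14), giving [2, 15, 10, 14].

[2, 15, 10, 14]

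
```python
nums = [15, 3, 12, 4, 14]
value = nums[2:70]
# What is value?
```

nums has length 5. The slice nums[2:70] selects indices [2, 3, 4] (2->12, 3->4, 4->14), giving [12, 4, 14].

[12, 4, 14]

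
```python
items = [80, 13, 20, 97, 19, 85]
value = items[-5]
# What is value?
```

items has length 6. Negative index -5 maps to positive index 6 + (-5) = 1. items[1] = 13.

13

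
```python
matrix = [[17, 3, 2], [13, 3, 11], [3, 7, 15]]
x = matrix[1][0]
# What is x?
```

matrix[1] = [13, 3, 11]. Taking column 0 of that row yields 13.

13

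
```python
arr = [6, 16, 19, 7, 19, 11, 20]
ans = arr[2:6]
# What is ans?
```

arr has length 7. The slice arr[2:6] selects indices [2, 3, 4, 5] (2->19, 3->7, 4->19, 5->11), giving [19, 7, 19, 11].

[19, 7, 19, 11]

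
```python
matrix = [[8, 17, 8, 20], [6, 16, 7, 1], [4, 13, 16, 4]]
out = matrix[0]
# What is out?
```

matrix has 3 rows. Row 0 is [8, 17, 8, 20].

[8, 17, 8, 20]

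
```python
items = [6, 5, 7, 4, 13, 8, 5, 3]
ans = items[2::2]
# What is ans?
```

items has length 8. The slice items[2::2] selects indices [2, 4, 6] (2->7, 4->13, 6->5), giving [7, 13, 5].

[7, 13, 5]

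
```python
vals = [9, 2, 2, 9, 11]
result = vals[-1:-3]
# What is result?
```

vals has length 5. The slice vals[-1:-3] resolves to an empty index range, so the result is [].

[]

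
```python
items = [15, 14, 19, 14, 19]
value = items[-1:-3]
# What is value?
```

items has length 5. The slice items[-1:-3] resolves to an empty index range, so the result is [].

[]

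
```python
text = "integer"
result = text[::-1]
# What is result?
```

text has length 7. The slice text[::-1] selects indices [6, 5, 4, 3, 2, 1, 0] (6->'r', 5->'e', 4->'g', 3->'e', 2->'t', 1->'n', 0->'i'), giving 'regetni'.

'regetni'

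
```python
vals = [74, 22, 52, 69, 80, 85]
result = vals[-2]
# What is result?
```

vals has length 6. Negative index -2 maps to positive index 6 + (-2) = 4. vals[4] = 80.

80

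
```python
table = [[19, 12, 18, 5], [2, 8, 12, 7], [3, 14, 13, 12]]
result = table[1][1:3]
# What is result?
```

table[1] = [2, 8, 12, 7]. table[1] has length 4. The slice table[1][1:3] selects indices [1, 2] (1->8, 2->12), giving [8, 12].

[8, 12]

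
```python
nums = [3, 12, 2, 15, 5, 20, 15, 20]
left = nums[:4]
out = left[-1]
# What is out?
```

nums has length 8. The slice nums[:4] selects indices [0, 1, 2, 3] (0->3, 1->12, 2->2, 3->15), giving [3, 12, 2, 15]. So left = [3, 12, 2, 15]. Then left[-1] = 15.

15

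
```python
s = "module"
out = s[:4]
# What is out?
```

s has length 6. The slice s[:4] selects indices [0, 1, 2, 3] (0->'m', 1->'o', 2->'d', 3->'u'), giving 'modu'.

'modu'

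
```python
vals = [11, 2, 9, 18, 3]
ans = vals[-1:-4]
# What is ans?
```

vals has length 5. The slice vals[-1:-4] resolves to an empty index range, so the result is [].

[]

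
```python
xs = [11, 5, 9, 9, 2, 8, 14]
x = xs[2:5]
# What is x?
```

xs has length 7. The slice xs[2:5] selects indices [2, 3, 4] (2->9, 3->9, 4->2), giving [9, 9, 2].

[9, 9, 2]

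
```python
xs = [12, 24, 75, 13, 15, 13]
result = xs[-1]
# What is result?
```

xs has length 6. Negative index -1 maps to positive index 6 + (-1) = 5. xs[5] = 13.

13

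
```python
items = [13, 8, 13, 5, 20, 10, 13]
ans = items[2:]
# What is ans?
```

items has length 7. The slice items[2:] selects indices [2, 3, 4, 5, 6] (2->13, 3->5, 4->20, 5->10, 6->13), giving [13, 5, 20, 10, 13].

[13, 5, 20, 10, 13]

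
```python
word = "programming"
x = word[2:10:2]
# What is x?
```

word has length 11. The slice word[2:10:2] selects indices [2, 4, 6, 8] (2->'o', 4->'r', 6->'m', 8->'i'), giving 'ormi'.

'ormi'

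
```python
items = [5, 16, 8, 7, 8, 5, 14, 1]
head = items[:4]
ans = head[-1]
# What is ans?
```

items has length 8. The slice items[:4] selects indices [0, 1, 2, 3] (0->5, 1->16, 2->8, 3->7), giving [5, 16, 8, 7]. So head = [5, 16, 8, 7]. Then head[-1] = 7.

7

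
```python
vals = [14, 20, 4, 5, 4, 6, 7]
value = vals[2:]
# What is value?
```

vals has length 7. The slice vals[2:] selects indices [2, 3, 4, 5, 6] (2->4, 3->5, 4->4, 5->6, 6->7), giving [4, 5, 4, 6, 7].

[4, 5, 4, 6, 7]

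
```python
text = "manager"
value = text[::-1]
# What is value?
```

text has length 7. The slice text[::-1] selects indices [6, 5, 4, 3, 2, 1, 0] (6->'r', 5->'e', 4->'g', 3->'a', 2->'n', 1->'a', 0->'m'), giving 'reganam'.

'reganam'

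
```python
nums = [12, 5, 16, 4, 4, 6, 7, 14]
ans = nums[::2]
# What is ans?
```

nums has length 8. The slice nums[::2] selects indices [0, 2, 4, 6] (0->12, 2->16, 4->4, 6->7), giving [12, 16, 4, 7].

[12, 16, 4, 7]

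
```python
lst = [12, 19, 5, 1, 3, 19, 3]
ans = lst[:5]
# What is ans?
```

lst has length 7. The slice lst[:5] selects indices [0, 1, 2, 3, 4] (0->12, 1->19, 2->5, 3->1, 4->3), giving [12, 19, 5, 1, 3].

[12, 19, 5, 1, 3]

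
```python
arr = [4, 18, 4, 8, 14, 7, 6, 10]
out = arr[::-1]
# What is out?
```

arr has length 8. The slice arr[::-1] selects indices [7, 6, 5, 4, 3, 2, 1, 0] (7->10, 6->6, 5->7, 4->14, 3->8, 2->4, 1->18, 0->4), giving [10, 6, 7, 14, 8, 4, 18, 4].

[10, 6, 7, 14, 8, 4, 18, 4]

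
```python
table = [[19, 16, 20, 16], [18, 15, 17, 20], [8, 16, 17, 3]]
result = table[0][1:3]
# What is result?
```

table[0] = [19, 16, 20, 16]. table[0] has length 4. The slice table[0][1:3] selects indices [1, 2] (1->16, 2->20), giving [16, 20].

[16, 20]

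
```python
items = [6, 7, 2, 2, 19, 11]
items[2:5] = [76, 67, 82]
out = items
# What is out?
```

items starts as [6, 7, 2, 2, 19, 11] (length 6). The slice items[2:5] covers indices [2, 3, 4] with values [2, 2, 19]. Replacing that slice with [76, 67, 82] (same length) produces [6, 7, 76, 67, 82, 11].

[6, 7, 76, 67, 82, 11]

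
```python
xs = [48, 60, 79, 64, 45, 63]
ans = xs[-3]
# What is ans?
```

xs has length 6. Negative index -3 maps to positive index 6 + (-3) = 3. xs[3] = 64.

64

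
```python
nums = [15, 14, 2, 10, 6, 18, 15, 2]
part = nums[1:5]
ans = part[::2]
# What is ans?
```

nums has length 8. The slice nums[1:5] selects indices [1, 2, 3, 4] (1->14, 2->2, 3->10, 4->6), giving [14, 2, 10, 6]. So part = [14, 2, 10, 6]. part has length 4. The slice part[::2] selects indices [0, 2] (0->14, 2->10), giving [14, 10].

[14, 10]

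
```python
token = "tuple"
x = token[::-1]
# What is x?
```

token has length 5. The slice token[::-1] selects indices [4, 3, 2, 1, 0] (4->'e', 3->'l', 2->'p', 1->'u', 0->'t'), giving 'elput'.

'elput'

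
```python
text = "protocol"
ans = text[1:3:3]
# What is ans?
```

text has length 8. The slice text[1:3:3] selects indices [1] (1->'r'), giving 'r'.

'r'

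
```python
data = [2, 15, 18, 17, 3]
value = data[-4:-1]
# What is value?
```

data has length 5. The slice data[-4:-1] selects indices [1, 2, 3] (1->15, 2->18, 3->17), giving [15, 18, 17].

[15, 18, 17]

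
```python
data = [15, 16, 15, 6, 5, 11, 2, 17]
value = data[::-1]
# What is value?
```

data has length 8. The slice data[::-1] selects indices [7, 6, 5, 4, 3, 2, 1, 0] (7->17, 6->2, 5->11, 4->5, 3->6, 2->15, 1->16, 0->15), giving [17, 2, 11, 5, 6, 15, 16, 15].

[17, 2, 11, 5, 6, 15, 16, 15]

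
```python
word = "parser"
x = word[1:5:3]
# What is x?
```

word has length 6. The slice word[1:5:3] selects indices [1, 4] (1->'a', 4->'e'), giving 'ae'.

'ae'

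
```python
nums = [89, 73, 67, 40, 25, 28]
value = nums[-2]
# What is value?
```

nums has length 6. Negative index -2 maps to positive index 6 + (-2) = 4. nums[4] = 25.

25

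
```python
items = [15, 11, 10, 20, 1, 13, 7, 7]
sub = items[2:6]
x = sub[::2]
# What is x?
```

items has length 8. The slice items[2:6] selects indices [2, 3, 4, 5] (2->10, 3->20, 4->1, 5->13), giving [10, 20, 1, 13]. So sub = [10, 20, 1, 13]. sub has length 4. The slice sub[::2] selects indices [0, 2] (0->10, 2->1), giving [10, 1].

[10, 1]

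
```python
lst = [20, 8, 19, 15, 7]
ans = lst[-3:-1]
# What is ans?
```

lst has length 5. The slice lst[-3:-1] selects indices [2, 3] (2->19, 3->15), giving [19, 15].

[19, 15]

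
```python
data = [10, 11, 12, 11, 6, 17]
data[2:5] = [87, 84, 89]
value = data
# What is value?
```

data starts as [10, 11, 12, 11, 6, 17] (length 6). The slice data[2:5] covers indices [2, 3, 4] with values [12, 11, 6]. Replacing that slice with [87, 84, 89] (same length) produces [10, 11, 87, 84, 89, 17].

[10, 11, 87, 84, 89, 17]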